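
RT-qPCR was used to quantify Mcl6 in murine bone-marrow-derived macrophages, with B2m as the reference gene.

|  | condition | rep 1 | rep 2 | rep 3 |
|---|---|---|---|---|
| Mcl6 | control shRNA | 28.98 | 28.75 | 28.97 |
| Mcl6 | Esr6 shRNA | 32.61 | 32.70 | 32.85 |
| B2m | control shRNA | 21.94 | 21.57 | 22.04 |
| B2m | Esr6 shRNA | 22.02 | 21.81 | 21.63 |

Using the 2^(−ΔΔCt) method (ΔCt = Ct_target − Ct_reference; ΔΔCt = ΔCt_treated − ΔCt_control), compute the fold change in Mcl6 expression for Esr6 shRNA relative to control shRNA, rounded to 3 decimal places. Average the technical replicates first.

0.069

Mean Ct: Mcl6 control shRNA 28.900; Mcl6 Esr6 shRNA 32.720; B2m control shRNA 21.850; B2m Esr6 shRNA 21.820
ΔCt(control shRNA) = 28.900 − 21.850 = 7.050
ΔCt(Esr6 shRNA) = 32.720 − 21.820 = 10.900
ΔΔCt = 10.900 − 7.050 = 3.850
Fold change = 2^(−3.850) = 0.0693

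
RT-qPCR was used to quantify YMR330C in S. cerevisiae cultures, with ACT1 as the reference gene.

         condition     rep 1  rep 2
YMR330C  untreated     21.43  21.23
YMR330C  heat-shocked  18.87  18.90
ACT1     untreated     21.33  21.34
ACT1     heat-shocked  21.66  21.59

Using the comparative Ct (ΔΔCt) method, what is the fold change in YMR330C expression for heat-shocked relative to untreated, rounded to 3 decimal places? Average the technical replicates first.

6.658

Mean Ct: YMR330C untreated 21.330; YMR330C heat-shocked 18.885; ACT1 untreated 21.335; ACT1 heat-shocked 21.625
ΔCt(untreated) = 21.330 − 21.335 = -0.005
ΔCt(heat-shocked) = 18.885 − 21.625 = -2.740
ΔΔCt = -2.740 − (-0.005) = -2.735
Fold change = 2^(−(-2.735)) = 2^2.735 = 6.6576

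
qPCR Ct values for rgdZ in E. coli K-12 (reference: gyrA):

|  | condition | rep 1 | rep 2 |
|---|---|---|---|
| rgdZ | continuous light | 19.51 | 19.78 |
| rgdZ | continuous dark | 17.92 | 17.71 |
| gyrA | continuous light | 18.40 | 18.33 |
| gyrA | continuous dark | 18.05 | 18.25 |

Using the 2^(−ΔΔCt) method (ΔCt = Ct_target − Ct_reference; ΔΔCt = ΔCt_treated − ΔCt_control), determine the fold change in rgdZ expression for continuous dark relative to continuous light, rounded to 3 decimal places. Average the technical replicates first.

3.063

Mean Ct: rgdZ continuous light 19.645; rgdZ continuous dark 17.815; gyrA continuous light 18.365; gyrA continuous dark 18.150
ΔCt(continuous light) = 19.645 − 18.365 = 1.280
ΔCt(continuous dark) = 17.815 − 18.150 = -0.335
ΔΔCt = -0.335 − 1.280 = -1.615
Fold change = 2^(−(-1.615)) = 2^1.615 = 3.0631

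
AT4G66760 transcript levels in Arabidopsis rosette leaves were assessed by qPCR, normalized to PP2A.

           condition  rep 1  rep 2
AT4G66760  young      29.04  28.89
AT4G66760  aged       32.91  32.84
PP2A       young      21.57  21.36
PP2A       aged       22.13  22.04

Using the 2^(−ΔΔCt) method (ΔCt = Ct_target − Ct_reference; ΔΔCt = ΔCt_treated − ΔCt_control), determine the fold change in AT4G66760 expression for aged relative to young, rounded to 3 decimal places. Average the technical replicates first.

Mean Ct: AT4G66760 young 28.965; AT4G66760 aged 32.875; PP2A young 21.465; PP2A aged 22.085
ΔCt(young) = 28.965 − 21.465 = 7.500
ΔCt(aged) = 32.875 − 22.085 = 10.790
ΔΔCt = 10.790 − 7.500 = 3.290
Fold change = 2^(−3.290) = 0.1022

0.102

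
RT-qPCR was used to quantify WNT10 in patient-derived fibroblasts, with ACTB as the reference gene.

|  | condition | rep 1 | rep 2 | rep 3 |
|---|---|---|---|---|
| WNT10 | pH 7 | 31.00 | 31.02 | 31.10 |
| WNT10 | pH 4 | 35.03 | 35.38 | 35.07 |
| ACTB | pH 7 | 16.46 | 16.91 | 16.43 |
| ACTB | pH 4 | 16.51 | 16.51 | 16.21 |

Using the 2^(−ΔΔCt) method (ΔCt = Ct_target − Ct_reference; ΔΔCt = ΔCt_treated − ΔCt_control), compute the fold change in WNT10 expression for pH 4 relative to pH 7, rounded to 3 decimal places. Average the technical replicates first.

Mean Ct: WNT10 pH 7 31.040; WNT10 pH 4 35.160; ACTB pH 7 16.600; ACTB pH 4 16.410
ΔCt(pH 7) = 31.040 − 16.600 = 14.440
ΔCt(pH 4) = 35.160 − 16.410 = 18.750
ΔΔCt = 18.750 − 14.440 = 4.310
Fold change = 2^(−4.310) = 0.0504

0.050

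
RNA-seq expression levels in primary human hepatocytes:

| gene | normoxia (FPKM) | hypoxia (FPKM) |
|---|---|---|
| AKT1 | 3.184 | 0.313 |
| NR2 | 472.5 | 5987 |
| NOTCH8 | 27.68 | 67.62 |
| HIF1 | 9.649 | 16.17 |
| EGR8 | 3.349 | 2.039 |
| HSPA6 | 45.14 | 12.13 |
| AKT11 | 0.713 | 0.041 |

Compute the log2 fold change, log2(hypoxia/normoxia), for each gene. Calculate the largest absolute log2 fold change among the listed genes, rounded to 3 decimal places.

log2(0.313/3.184) = -3.347  (AKT1)
log2(5987/472.5) = 3.663  (NR2)
log2(67.62/27.68) = 1.289  (NOTCH8)
log2(16.17/9.649) = 0.745  (HIF1)
log2(2.039/3.349) = -0.716  (EGR8)
log2(12.13/45.14) = -1.896  (HSPA6)
log2(0.041/0.713) = -4.120  (AKT11)
The largest magnitude belongs to AKT11.

4.120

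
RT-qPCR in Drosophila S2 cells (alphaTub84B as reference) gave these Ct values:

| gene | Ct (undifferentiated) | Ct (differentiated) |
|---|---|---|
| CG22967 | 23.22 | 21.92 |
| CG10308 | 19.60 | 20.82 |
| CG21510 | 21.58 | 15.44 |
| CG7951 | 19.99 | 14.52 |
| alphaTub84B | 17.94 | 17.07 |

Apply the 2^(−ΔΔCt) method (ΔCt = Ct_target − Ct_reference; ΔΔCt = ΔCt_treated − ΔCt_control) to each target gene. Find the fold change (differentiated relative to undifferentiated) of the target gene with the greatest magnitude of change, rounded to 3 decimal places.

38.586

CG22967: ΔΔCt = (21.92−17.07) − (23.22−17.94) = 4.85 − 5.28 = -0.43; fold change = 2^0.43 = 1.347
CG10308: ΔΔCt = (20.82−17.07) − (19.60−17.94) = 3.75 − 1.66 = 2.09; fold change = 2^-2.09 = 0.235
CG21510: ΔΔCt = (15.44−17.07) − (21.58−17.94) = -1.63 − 3.64 = -5.27; fold change = 2^5.27 = 38.586
CG7951: ΔΔCt = (14.52−17.07) − (19.99−17.94) = -2.55 − 2.05 = -4.60; fold change = 2^4.60 = 24.251
CG21510 has the largest |ΔΔCt| = 5.27.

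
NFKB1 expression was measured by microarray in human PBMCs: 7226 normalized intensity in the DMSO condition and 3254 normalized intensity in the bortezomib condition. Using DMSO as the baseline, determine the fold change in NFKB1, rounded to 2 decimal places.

Fold change = 3254 / 7226 = 0.450
NFKB1 is downregulated.

0.45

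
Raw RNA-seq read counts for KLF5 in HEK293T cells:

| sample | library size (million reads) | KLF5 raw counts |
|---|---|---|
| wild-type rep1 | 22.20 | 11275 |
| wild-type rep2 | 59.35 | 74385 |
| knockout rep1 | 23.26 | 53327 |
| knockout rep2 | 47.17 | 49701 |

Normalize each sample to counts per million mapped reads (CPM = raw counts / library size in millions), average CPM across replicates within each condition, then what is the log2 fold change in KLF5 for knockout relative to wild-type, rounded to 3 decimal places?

0.926

CPM(wild-type rep1) = 11275 / 22.20 = 507.8829
CPM(wild-type rep2) = 74385 / 59.35 = 1253.3277
CPM(knockout rep1) = 53327 / 23.26 = 2292.6483
CPM(knockout rep2) = 49701 / 47.17 = 1053.6570
mean CPM(wild-type) = 880.6053; mean CPM(knockout) = 1673.1527
Fold change = 1673.1527 / 880.6053 = 1.90000
log2(1.90000) = 0.9260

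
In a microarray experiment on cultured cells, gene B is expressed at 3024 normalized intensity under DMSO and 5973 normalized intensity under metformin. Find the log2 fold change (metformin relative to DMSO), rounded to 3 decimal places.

Fold change = 5973 / 3024 = 1.9752
log2(1.9752) = 0.9820

0.982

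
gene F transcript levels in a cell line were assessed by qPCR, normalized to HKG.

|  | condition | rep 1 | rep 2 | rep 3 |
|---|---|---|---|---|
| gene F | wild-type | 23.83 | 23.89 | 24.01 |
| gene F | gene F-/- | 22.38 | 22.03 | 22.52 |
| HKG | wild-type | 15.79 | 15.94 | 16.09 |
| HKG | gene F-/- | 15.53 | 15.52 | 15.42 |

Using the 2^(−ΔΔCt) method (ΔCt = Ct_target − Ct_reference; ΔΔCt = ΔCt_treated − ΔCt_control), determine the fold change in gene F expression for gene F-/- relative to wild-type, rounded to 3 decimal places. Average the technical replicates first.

Mean Ct: gene F wild-type 23.910; gene F gene F-/- 22.310; HKG wild-type 15.940; HKG gene F-/- 15.490
ΔCt(wild-type) = 23.910 − 15.940 = 7.970
ΔCt(gene F-/-) = 22.310 − 15.490 = 6.820
ΔΔCt = 6.820 − 7.970 = -1.150
Fold change = 2^(−(-1.150)) = 2^1.150 = 2.2191

2.219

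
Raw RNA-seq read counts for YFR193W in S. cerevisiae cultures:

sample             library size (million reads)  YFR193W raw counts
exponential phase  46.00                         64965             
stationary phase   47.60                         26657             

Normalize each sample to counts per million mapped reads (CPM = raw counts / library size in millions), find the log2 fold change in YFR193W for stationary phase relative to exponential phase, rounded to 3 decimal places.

-1.334

CPM(exponential phase) = 64965 / 46.00 = 1412.2826
CPM(stationary phase) = 26657 / 47.60 = 560.0210
Fold change = 560.0210 / 1412.2826 = 0.39654
log2(0.39654) = -1.3345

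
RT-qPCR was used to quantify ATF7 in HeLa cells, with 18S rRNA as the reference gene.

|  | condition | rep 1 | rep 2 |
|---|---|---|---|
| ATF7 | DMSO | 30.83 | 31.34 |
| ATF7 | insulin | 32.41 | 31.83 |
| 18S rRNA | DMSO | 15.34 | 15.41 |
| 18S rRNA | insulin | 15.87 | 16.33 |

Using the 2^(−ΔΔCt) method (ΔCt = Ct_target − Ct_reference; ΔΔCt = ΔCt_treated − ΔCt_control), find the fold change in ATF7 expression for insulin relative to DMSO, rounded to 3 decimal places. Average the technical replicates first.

0.807

Mean Ct: ATF7 DMSO 31.085; ATF7 insulin 32.120; 18S rRNA DMSO 15.375; 18S rRNA insulin 16.100
ΔCt(DMSO) = 31.085 − 15.375 = 15.710
ΔCt(insulin) = 32.120 − 16.100 = 16.020
ΔΔCt = 16.020 − 15.710 = 0.310
Fold change = 2^(−0.310) = 0.8066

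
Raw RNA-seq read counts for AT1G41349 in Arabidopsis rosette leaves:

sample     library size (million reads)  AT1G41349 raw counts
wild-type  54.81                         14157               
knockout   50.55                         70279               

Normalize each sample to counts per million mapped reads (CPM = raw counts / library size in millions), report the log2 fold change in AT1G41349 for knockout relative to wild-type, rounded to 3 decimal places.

2.428

CPM(wild-type) = 14157 / 54.81 = 258.2923
CPM(knockout) = 70279 / 50.55 = 1390.2868
Fold change = 1390.2868 / 258.2923 = 5.38261
log2(5.38261) = 2.4283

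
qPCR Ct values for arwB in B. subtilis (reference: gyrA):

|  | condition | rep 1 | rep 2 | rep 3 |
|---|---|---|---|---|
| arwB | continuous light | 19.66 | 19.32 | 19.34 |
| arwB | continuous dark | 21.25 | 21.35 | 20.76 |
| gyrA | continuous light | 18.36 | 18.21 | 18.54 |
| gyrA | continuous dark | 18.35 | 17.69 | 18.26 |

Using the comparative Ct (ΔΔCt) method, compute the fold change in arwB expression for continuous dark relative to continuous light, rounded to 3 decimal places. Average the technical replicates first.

0.259

Mean Ct: arwB continuous light 19.440; arwB continuous dark 21.120; gyrA continuous light 18.370; gyrA continuous dark 18.100
ΔCt(continuous light) = 19.440 − 18.370 = 1.070
ΔCt(continuous dark) = 21.120 − 18.100 = 3.020
ΔΔCt = 3.020 − 1.070 = 1.950
Fold change = 2^(−1.950) = 0.2588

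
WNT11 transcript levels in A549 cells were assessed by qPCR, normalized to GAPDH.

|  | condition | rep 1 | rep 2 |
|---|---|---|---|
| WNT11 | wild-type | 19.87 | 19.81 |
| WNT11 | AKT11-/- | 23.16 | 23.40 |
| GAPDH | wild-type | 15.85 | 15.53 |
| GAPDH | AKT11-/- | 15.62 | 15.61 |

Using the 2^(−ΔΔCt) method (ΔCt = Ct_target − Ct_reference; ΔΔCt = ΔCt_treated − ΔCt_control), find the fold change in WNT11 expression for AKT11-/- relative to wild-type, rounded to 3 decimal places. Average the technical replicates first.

0.087

Mean Ct: WNT11 wild-type 19.840; WNT11 AKT11-/- 23.280; GAPDH wild-type 15.690; GAPDH AKT11-/- 15.615
ΔCt(wild-type) = 19.840 − 15.690 = 4.150
ΔCt(AKT11-/-) = 23.280 − 15.615 = 7.665
ΔΔCt = 7.665 − 4.150 = 3.515
Fold change = 2^(−3.515) = 0.0875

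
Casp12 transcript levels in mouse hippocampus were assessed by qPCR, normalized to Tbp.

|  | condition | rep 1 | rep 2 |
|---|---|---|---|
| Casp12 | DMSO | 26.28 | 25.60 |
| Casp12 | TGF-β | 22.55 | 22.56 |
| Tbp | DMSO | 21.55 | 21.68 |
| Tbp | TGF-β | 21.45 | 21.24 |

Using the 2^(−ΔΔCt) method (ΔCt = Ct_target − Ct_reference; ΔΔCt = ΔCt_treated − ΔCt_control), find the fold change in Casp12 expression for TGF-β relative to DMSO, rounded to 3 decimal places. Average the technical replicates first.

Mean Ct: Casp12 DMSO 25.940; Casp12 TGF-β 22.555; Tbp DMSO 21.615; Tbp TGF-β 21.345
ΔCt(DMSO) = 25.940 − 21.615 = 4.325
ΔCt(TGF-β) = 22.555 − 21.345 = 1.210
ΔΔCt = 1.210 − 4.325 = -3.115
Fold change = 2^(−(-3.115)) = 2^3.115 = 8.6638

8.664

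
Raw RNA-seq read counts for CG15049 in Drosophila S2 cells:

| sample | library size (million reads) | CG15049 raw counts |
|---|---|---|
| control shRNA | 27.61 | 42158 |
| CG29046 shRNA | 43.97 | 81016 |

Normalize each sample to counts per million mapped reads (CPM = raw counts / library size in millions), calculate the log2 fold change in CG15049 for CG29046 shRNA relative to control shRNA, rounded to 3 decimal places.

0.271

CPM(control shRNA) = 42158 / 27.61 = 1526.9105
CPM(CG29046 shRNA) = 81016 / 43.97 = 1842.5290
Fold change = 1842.5290 / 1526.9105 = 1.20670
log2(1.20670) = 0.2711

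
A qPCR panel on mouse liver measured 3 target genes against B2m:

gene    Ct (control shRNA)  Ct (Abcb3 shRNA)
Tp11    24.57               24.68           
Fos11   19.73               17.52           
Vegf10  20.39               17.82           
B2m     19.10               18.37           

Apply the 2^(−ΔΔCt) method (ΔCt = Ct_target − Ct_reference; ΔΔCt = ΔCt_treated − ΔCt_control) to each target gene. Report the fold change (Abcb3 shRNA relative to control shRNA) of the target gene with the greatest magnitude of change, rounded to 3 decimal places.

Tp11: ΔΔCt = (24.68−18.37) − (24.57−19.10) = 6.31 − 5.47 = 0.84; fold change = 2^-0.84 = 0.559
Fos11: ΔΔCt = (17.52−18.37) − (19.73−19.10) = -0.85 − 0.63 = -1.48; fold change = 2^1.48 = 2.789
Vegf10: ΔΔCt = (17.82−18.37) − (20.39−19.10) = -0.55 − 1.29 = -1.84; fold change = 2^1.84 = 3.580
Vegf10 has the largest |ΔΔCt| = 1.84.

3.580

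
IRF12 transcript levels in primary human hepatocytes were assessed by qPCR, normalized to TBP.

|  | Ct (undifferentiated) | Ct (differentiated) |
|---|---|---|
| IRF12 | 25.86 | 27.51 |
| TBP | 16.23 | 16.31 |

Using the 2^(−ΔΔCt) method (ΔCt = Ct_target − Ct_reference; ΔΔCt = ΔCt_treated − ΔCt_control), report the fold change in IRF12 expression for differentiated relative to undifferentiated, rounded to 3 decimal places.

0.337

ΔCt(undifferentiated) = 25.860 − 16.230 = 9.630
ΔCt(differentiated) = 27.510 − 16.310 = 11.200
ΔΔCt = 11.200 − 9.630 = 1.570
Fold change = 2^(−1.570) = 0.3368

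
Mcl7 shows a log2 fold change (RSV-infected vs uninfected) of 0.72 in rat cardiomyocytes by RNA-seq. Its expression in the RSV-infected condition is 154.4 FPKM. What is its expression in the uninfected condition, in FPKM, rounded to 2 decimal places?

Fold change = 2^(0.72) = 1.6472
uninfected expression = 154.4 / 1.6472 = 93.74

93.74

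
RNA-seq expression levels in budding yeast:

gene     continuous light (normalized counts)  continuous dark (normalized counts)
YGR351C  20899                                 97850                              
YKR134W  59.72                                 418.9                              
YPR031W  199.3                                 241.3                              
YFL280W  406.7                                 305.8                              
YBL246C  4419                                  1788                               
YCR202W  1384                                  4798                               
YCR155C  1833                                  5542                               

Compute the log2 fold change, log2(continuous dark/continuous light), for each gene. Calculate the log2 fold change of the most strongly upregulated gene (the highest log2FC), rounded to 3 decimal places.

log2(97850/20899) = 2.227  (YGR351C)
log2(418.9/59.72) = 2.810  (YKR134W)
log2(241.3/199.3) = 0.276  (YPR031W)
log2(305.8/406.7) = -0.411  (YFL280W)
log2(1788/4419) = -1.305  (YBL246C)
log2(4798/1384) = 1.794  (YCR202W)
log2(5542/1833) = 1.596  (YCR155C)
YKR134W is most strongly upregulated.

2.810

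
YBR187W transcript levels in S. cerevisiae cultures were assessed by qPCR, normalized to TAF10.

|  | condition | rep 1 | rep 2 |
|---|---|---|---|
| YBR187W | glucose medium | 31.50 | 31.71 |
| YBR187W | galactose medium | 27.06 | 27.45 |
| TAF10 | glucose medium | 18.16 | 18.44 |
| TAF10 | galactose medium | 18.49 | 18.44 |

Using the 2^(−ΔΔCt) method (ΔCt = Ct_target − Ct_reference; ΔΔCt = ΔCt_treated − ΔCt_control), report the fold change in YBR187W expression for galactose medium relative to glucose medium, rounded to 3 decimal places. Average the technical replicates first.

22.864

Mean Ct: YBR187W glucose medium 31.605; YBR187W galactose medium 27.255; TAF10 glucose medium 18.300; TAF10 galactose medium 18.465
ΔCt(glucose medium) = 31.605 − 18.300 = 13.305
ΔCt(galactose medium) = 27.255 − 18.465 = 8.790
ΔΔCt = 8.790 − 13.305 = -4.515
Fold change = 2^(−(-4.515)) = 2^4.515 = 22.8639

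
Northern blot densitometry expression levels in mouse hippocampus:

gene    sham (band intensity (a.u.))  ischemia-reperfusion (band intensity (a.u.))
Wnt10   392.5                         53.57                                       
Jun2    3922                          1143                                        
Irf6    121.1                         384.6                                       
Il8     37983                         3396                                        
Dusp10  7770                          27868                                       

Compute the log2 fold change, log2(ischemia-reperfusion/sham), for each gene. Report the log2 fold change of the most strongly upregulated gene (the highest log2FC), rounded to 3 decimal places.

1.843

log2(53.57/392.5) = -2.873  (Wnt10)
log2(1143/3922) = -1.779  (Jun2)
log2(384.6/121.1) = 1.667  (Irf6)
log2(3396/37983) = -3.483  (Il8)
log2(27868/7770) = 1.843  (Dusp10)
Dusp10 is most strongly upregulated.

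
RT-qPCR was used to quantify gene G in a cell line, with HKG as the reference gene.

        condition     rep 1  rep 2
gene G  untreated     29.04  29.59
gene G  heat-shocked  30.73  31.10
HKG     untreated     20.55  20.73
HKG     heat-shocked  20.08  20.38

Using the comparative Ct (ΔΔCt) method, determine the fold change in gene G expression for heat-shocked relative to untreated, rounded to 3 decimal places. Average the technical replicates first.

Mean Ct: gene G untreated 29.315; gene G heat-shocked 30.915; HKG untreated 20.640; HKG heat-shocked 20.230
ΔCt(untreated) = 29.315 − 20.640 = 8.675
ΔCt(heat-shocked) = 30.915 − 20.230 = 10.685
ΔΔCt = 10.685 − 8.675 = 2.010
Fold change = 2^(−2.010) = 0.2483

0.248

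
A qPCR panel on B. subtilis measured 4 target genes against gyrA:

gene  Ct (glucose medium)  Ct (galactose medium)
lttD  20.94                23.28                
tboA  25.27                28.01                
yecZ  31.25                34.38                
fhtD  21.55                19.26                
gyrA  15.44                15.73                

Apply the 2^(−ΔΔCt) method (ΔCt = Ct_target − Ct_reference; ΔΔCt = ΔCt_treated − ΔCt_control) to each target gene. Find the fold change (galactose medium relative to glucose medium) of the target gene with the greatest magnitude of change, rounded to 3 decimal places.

lttD: ΔΔCt = (23.28−15.73) − (20.94−15.44) = 7.55 − 5.50 = 2.05; fold change = 2^-2.05 = 0.241
tboA: ΔΔCt = (28.01−15.73) − (25.27−15.44) = 12.28 − 9.83 = 2.45; fold change = 2^-2.45 = 0.183
yecZ: ΔΔCt = (34.38−15.73) − (31.25−15.44) = 18.65 − 15.81 = 2.84; fold change = 2^-2.84 = 0.140
fhtD: ΔΔCt = (19.26−15.73) − (21.55−15.44) = 3.53 − 6.11 = -2.58; fold change = 2^2.58 = 5.979
yecZ has the largest |ΔΔCt| = 2.84.

0.140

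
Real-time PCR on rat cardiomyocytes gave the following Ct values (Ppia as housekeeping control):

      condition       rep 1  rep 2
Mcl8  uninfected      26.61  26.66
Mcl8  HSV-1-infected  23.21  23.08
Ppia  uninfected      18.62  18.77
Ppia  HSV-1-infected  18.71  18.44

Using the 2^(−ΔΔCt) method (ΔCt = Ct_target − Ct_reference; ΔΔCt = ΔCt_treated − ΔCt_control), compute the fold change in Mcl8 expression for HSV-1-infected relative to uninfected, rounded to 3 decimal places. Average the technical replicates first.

Mean Ct: Mcl8 uninfected 26.635; Mcl8 HSV-1-infected 23.145; Ppia uninfected 18.695; Ppia HSV-1-infected 18.575
ΔCt(uninfected) = 26.635 − 18.695 = 7.940
ΔCt(HSV-1-infected) = 23.145 − 18.575 = 4.570
ΔΔCt = 4.570 − 7.940 = -3.370
Fold change = 2^(−(-3.370)) = 2^3.370 = 10.3388

10.339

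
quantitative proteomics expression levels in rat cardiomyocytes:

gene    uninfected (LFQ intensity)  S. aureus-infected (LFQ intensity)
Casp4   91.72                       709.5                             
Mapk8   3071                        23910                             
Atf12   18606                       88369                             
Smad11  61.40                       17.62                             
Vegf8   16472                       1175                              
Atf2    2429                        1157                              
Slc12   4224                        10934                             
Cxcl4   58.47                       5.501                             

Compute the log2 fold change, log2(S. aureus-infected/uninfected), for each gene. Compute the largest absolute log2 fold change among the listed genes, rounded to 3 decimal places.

log2(709.5/91.72) = 2.951  (Casp4)
log2(23910/3071) = 2.961  (Mapk8)
log2(88369/18606) = 2.248  (Atf12)
log2(17.62/61.40) = -1.801  (Smad11)
log2(1175/16472) = -3.809  (Vegf8)
log2(1157/2429) = -1.070  (Atf2)
log2(10934/4224) = 1.372  (Slc12)
log2(5.501/58.47) = -3.410  (Cxcl4)
The largest magnitude belongs to Vegf8.

3.809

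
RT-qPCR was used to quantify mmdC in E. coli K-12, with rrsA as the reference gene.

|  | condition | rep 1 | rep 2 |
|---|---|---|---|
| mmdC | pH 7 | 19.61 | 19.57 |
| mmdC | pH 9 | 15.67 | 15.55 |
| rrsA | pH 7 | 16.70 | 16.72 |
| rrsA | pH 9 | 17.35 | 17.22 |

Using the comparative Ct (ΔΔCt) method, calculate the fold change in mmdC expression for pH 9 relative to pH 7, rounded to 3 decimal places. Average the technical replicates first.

23.507

Mean Ct: mmdC pH 7 19.590; mmdC pH 9 15.610; rrsA pH 7 16.710; rrsA pH 9 17.285
ΔCt(pH 7) = 19.590 − 16.710 = 2.880
ΔCt(pH 9) = 15.610 − 17.285 = -1.675
ΔΔCt = -1.675 − 2.880 = -4.555
Fold change = 2^(−(-4.555)) = 2^4.555 = 23.5067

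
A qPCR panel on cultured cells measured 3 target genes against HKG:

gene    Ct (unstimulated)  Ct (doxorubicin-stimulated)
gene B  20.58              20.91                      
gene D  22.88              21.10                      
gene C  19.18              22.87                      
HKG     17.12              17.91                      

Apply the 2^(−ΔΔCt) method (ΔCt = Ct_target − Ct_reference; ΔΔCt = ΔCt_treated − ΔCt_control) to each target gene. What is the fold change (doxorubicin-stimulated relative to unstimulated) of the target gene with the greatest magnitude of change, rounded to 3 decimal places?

gene B: ΔΔCt = (20.91−17.91) − (20.58−17.12) = 3.00 − 3.46 = -0.46; fold change = 2^0.46 = 1.376
gene D: ΔΔCt = (21.10−17.91) − (22.88−17.12) = 3.19 − 5.76 = -2.57; fold change = 2^2.57 = 5.938
gene C: ΔΔCt = (22.87−17.91) − (19.18−17.12) = 4.96 − 2.06 = 2.90; fold change = 2^-2.90 = 0.134
gene C has the largest |ΔΔCt| = 2.90.

0.134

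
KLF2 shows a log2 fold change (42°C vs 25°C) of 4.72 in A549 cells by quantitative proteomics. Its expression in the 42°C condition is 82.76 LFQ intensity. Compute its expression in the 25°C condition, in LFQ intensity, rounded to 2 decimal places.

3.14

Fold change = 2^(4.72) = 26.3549
25°C expression = 82.76 / 26.3549 = 3.14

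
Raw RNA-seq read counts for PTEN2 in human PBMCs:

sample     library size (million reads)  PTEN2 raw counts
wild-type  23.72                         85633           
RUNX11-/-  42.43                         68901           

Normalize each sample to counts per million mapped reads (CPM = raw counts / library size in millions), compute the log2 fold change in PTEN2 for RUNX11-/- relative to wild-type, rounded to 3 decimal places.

-1.153

CPM(wild-type) = 85633 / 23.72 = 3610.1602
CPM(RUNX11-/-) = 68901 / 42.43 = 1623.8746
Fold change = 1623.8746 / 3610.1602 = 0.44981
log2(0.44981) = -1.1526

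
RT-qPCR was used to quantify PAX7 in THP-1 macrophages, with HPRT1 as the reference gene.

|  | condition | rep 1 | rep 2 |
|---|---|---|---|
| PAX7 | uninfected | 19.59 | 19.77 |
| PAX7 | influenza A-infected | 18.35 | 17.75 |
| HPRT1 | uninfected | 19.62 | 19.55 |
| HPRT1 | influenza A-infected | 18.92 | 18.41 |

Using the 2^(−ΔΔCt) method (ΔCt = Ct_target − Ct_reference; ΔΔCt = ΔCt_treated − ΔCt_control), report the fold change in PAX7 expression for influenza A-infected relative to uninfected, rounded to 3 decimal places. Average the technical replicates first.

1.636

Mean Ct: PAX7 uninfected 19.680; PAX7 influenza A-infected 18.050; HPRT1 uninfected 19.585; HPRT1 influenza A-infected 18.665
ΔCt(uninfected) = 19.680 − 19.585 = 0.095
ΔCt(influenza A-infected) = 18.050 − 18.665 = -0.615
ΔΔCt = -0.615 − 0.095 = -0.710
Fold change = 2^(−(-0.710)) = 2^0.710 = 1.6358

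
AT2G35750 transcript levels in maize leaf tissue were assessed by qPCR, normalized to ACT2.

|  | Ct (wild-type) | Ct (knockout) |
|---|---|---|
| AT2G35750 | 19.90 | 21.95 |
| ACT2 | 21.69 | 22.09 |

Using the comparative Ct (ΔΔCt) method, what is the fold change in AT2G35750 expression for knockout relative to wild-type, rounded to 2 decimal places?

0.32

ΔCt(wild-type) = 19.900 − 21.690 = -1.790
ΔCt(knockout) = 21.950 − 22.090 = -0.140
ΔΔCt = -0.140 − (-1.790) = 1.650
Fold change = 2^(−1.650) = 0.319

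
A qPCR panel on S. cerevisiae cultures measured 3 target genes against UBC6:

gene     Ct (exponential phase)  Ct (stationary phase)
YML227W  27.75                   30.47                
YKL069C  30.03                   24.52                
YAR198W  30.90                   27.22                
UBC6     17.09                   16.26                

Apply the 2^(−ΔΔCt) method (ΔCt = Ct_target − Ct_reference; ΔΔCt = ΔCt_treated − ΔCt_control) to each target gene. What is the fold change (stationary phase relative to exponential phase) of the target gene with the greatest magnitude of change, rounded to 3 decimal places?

25.634

YML227W: ΔΔCt = (30.47−16.26) − (27.75−17.09) = 14.21 − 10.66 = 3.55; fold change = 2^-3.55 = 0.085
YKL069C: ΔΔCt = (24.52−16.26) − (30.03−17.09) = 8.26 − 12.94 = -4.68; fold change = 2^4.68 = 25.634
YAR198W: ΔΔCt = (27.22−16.26) − (30.90−17.09) = 10.96 − 13.81 = -2.85; fold change = 2^2.85 = 7.210
YKL069C has the largest |ΔΔCt| = 4.68.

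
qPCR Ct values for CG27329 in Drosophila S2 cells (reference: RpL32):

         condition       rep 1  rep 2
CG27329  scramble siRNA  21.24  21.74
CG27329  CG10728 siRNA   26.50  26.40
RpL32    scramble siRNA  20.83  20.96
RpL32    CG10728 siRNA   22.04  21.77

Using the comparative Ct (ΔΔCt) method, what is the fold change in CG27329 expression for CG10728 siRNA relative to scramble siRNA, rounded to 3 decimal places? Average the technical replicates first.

0.065

Mean Ct: CG27329 scramble siRNA 21.490; CG27329 CG10728 siRNA 26.450; RpL32 scramble siRNA 20.895; RpL32 CG10728 siRNA 21.905
ΔCt(scramble siRNA) = 21.490 − 20.895 = 0.595
ΔCt(CG10728 siRNA) = 26.450 − 21.905 = 4.545
ΔΔCt = 4.545 − 0.595 = 3.950
Fold change = 2^(−3.950) = 0.0647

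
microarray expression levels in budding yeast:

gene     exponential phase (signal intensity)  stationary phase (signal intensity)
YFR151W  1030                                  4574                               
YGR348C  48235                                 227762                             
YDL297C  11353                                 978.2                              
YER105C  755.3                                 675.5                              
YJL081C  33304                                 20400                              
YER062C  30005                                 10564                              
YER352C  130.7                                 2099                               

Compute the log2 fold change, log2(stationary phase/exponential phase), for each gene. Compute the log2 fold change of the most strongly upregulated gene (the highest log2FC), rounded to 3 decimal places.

4.005

log2(4574/1030) = 2.151  (YFR151W)
log2(227762/48235) = 2.239  (YGR348C)
log2(978.2/11353) = -3.537  (YDL297C)
log2(675.5/755.3) = -0.161  (YER105C)
log2(20400/33304) = -0.707  (YJL081C)
log2(10564/30005) = -1.506  (YER062C)
log2(2099/130.7) = 4.005  (YER352C)
YER352C is most strongly upregulated.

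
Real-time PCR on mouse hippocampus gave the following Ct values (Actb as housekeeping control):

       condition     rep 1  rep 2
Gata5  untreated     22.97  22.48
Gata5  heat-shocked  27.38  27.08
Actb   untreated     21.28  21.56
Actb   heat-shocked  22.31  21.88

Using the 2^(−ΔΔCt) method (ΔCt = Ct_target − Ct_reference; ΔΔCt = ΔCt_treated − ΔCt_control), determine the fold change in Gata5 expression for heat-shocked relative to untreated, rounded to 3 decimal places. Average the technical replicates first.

0.070

Mean Ct: Gata5 untreated 22.725; Gata5 heat-shocked 27.230; Actb untreated 21.420; Actb heat-shocked 22.095
ΔCt(untreated) = 22.725 − 21.420 = 1.305
ΔCt(heat-shocked) = 27.230 − 22.095 = 5.135
ΔΔCt = 5.135 − 1.305 = 3.830
Fold change = 2^(−3.830) = 0.0703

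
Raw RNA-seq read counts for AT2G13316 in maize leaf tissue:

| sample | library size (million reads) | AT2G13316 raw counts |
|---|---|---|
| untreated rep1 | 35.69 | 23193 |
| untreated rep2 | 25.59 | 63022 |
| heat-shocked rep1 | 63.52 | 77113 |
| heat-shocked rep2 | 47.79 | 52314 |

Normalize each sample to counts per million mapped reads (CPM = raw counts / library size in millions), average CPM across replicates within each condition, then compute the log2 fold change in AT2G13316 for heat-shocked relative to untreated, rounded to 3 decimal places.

CPM(untreated rep1) = 23193 / 35.69 = 649.8459
CPM(untreated rep2) = 63022 / 25.59 = 2462.7589
CPM(heat-shocked rep1) = 77113 / 63.52 = 1213.9956
CPM(heat-shocked rep2) = 52314 / 47.79 = 1094.6642
mean CPM(untreated) = 1556.3024; mean CPM(heat-shocked) = 1154.3299
Fold change = 1154.3299 / 1556.3024 = 0.74171
log2(0.74171) = -0.4311

-0.431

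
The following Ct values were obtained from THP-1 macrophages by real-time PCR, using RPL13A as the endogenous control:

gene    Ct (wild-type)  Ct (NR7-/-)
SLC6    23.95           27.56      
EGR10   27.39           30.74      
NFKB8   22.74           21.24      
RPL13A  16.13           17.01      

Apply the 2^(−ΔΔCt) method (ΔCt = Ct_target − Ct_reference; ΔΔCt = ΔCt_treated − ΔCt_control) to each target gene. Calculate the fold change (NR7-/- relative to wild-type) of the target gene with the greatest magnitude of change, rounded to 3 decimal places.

0.151

SLC6: ΔΔCt = (27.56−17.01) − (23.95−16.13) = 10.55 − 7.82 = 2.73; fold change = 2^-2.73 = 0.151
EGR10: ΔΔCt = (30.74−17.01) − (27.39−16.13) = 13.73 − 11.26 = 2.47; fold change = 2^-2.47 = 0.180
NFKB8: ΔΔCt = (21.24−17.01) − (22.74−16.13) = 4.23 − 6.61 = -2.38; fold change = 2^2.38 = 5.205
SLC6 has the largest |ΔΔCt| = 2.73.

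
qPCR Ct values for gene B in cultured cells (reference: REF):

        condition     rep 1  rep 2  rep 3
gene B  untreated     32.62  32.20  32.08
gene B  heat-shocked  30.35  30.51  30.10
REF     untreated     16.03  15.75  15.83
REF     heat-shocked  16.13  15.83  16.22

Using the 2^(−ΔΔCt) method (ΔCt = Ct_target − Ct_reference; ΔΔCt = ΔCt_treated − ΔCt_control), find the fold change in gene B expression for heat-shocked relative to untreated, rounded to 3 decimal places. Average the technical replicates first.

Mean Ct: gene B untreated 32.300; gene B heat-shocked 30.320; REF untreated 15.870; REF heat-shocked 16.060
ΔCt(untreated) = 32.300 − 15.870 = 16.430
ΔCt(heat-shocked) = 30.320 − 16.060 = 14.260
ΔΔCt = 14.260 − 16.430 = -2.170
Fold change = 2^(−(-2.170)) = 2^2.170 = 4.5002

4.500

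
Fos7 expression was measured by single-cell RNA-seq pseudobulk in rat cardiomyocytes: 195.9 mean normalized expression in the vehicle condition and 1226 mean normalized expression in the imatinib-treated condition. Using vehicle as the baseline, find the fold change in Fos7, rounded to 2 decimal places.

6.26

Fold change = 1226 / 195.9 = 6.258
Fos7 is upregulated.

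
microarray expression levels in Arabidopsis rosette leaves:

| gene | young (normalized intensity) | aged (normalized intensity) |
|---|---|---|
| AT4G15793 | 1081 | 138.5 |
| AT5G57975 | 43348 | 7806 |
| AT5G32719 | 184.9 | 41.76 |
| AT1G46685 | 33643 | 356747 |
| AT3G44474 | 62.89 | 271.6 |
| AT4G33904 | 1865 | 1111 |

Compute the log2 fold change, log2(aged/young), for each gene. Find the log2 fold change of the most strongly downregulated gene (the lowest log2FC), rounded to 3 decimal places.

-2.964

log2(138.5/1081) = -2.964  (AT4G15793)
log2(7806/43348) = -2.473  (AT5G57975)
log2(41.76/184.9) = -2.147  (AT5G32719)
log2(356747/33643) = 3.407  (AT1G46685)
log2(271.6/62.89) = 2.111  (AT3G44474)
log2(1111/1865) = -0.747  (AT4G33904)
AT4G15793 is most strongly downregulated.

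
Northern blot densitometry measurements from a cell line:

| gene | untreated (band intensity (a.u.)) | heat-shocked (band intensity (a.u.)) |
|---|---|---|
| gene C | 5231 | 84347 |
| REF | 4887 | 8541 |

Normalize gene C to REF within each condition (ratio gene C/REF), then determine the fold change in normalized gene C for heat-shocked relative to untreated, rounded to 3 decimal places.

9.226

gene C/REF (untreated) = 5231 / 4887 = 1.0704
gene C/REF (heat-shocked) = 84347 / 8541 = 9.8755
Fold change = 9.8755 / 1.0704 = 9.2261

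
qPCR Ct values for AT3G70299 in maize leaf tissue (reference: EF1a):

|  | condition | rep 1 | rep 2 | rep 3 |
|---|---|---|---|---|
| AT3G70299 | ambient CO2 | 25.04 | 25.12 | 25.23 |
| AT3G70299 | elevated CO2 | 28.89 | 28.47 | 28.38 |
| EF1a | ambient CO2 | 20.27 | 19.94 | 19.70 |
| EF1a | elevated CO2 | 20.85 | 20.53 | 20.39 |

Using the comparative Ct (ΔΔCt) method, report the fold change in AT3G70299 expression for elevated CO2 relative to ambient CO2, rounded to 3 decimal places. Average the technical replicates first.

Mean Ct: AT3G70299 ambient CO2 25.130; AT3G70299 elevated CO2 28.580; EF1a ambient CO2 19.970; EF1a elevated CO2 20.590
ΔCt(ambient CO2) = 25.130 − 19.970 = 5.160
ΔCt(elevated CO2) = 28.580 − 20.590 = 7.990
ΔΔCt = 7.990 − 5.160 = 2.830
Fold change = 2^(−2.830) = 0.1406

0.141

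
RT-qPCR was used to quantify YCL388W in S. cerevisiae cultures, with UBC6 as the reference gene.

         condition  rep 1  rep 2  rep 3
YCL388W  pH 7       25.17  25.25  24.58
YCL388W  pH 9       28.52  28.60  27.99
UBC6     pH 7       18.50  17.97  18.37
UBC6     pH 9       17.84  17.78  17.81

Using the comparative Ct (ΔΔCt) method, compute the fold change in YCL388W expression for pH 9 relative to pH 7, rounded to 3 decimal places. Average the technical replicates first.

0.070

Mean Ct: YCL388W pH 7 25.000; YCL388W pH 9 28.370; UBC6 pH 7 18.280; UBC6 pH 9 17.810
ΔCt(pH 7) = 25.000 − 18.280 = 6.720
ΔCt(pH 9) = 28.370 − 17.810 = 10.560
ΔΔCt = 10.560 − 6.720 = 3.840
Fold change = 2^(−3.840) = 0.0698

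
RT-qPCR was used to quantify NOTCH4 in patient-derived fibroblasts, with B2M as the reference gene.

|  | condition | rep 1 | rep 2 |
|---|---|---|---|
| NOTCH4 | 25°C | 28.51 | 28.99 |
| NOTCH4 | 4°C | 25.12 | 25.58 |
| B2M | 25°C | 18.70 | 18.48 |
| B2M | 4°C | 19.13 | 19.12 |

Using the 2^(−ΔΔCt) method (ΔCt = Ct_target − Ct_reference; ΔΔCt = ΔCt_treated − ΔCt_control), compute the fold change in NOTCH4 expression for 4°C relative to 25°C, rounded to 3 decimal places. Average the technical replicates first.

Mean Ct: NOTCH4 25°C 28.750; NOTCH4 4°C 25.350; B2M 25°C 18.590; B2M 4°C 19.125
ΔCt(25°C) = 28.750 − 18.590 = 10.160
ΔCt(4°C) = 25.350 − 19.125 = 6.225
ΔΔCt = 6.225 − 10.160 = -3.935
Fold change = 2^(−(-3.935)) = 2^3.935 = 15.2951

15.295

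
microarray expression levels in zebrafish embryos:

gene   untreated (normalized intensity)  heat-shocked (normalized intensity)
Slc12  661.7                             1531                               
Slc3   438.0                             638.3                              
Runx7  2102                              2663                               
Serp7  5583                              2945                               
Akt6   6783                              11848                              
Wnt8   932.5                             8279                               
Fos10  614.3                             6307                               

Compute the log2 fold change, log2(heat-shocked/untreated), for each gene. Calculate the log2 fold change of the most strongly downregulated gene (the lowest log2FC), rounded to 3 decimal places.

log2(1531/661.7) = 1.210  (Slc12)
log2(638.3/438.0) = 0.543  (Slc3)
log2(2663/2102) = 0.341  (Runx7)
log2(2945/5583) = -0.923  (Serp7)
log2(11848/6783) = 0.805  (Akt6)
log2(8279/932.5) = 3.150  (Wnt8)
log2(6307/614.3) = 3.360  (Fos10)
Serp7 is most strongly downregulated.

-0.923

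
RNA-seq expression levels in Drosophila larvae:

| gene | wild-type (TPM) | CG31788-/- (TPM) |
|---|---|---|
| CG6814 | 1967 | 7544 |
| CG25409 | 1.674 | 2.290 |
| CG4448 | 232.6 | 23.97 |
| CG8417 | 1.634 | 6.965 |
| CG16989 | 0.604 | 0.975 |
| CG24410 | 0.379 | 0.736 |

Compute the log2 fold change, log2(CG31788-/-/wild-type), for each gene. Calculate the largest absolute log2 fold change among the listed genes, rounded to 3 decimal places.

log2(7544/1967) = 1.939  (CG6814)
log2(2.290/1.674) = 0.452  (CG25409)
log2(23.97/232.6) = -3.279  (CG4448)
log2(6.965/1.634) = 2.092  (CG8417)
log2(0.975/0.604) = 0.691  (CG16989)
log2(0.736/0.379) = 0.958  (CG24410)
The largest magnitude belongs to CG4448.

3.279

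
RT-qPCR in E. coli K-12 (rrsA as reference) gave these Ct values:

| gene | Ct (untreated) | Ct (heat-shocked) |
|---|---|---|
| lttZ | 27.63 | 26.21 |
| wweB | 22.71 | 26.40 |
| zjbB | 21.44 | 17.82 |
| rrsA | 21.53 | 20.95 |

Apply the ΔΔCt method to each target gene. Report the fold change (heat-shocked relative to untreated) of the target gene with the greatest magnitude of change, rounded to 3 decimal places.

0.052

lttZ: ΔΔCt = (26.21−20.95) − (27.63−21.53) = 5.26 − 6.10 = -0.84; fold change = 2^0.84 = 1.790
wweB: ΔΔCt = (26.40−20.95) − (22.71−21.53) = 5.45 − 1.18 = 4.27; fold change = 2^-4.27 = 0.052
zjbB: ΔΔCt = (17.82−20.95) − (21.44−21.53) = -3.13 − (-0.09) = -3.04; fold change = 2^3.04 = 8.225
wweB has the largest |ΔΔCt| = 4.27.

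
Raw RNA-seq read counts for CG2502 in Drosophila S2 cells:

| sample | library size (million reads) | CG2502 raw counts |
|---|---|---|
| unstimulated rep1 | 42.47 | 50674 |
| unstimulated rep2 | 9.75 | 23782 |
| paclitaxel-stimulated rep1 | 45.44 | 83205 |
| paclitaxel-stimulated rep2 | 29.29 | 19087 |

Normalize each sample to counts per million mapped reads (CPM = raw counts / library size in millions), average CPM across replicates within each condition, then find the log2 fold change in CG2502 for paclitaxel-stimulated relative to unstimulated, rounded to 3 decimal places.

CPM(unstimulated rep1) = 50674 / 42.47 = 1193.1717
CPM(unstimulated rep2) = 23782 / 9.75 = 2439.1795
CPM(paclitaxel-stimulated rep1) = 83205 / 45.44 = 1831.0960
CPM(paclitaxel-stimulated rep2) = 19087 / 29.29 = 651.6559
mean CPM(unstimulated) = 1816.1756; mean CPM(paclitaxel-stimulated) = 1241.3759
Fold change = 1241.3759 / 1816.1756 = 0.68351
log2(0.68351) = -0.5490

-0.549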